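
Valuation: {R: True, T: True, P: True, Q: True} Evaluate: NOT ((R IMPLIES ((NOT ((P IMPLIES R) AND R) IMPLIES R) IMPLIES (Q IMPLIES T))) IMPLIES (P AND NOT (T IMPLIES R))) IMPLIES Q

True

Substituting R=True, T=True, P=True, Q=True:
P IMPLIES R = True IMPLIES True = True
(P IMPLIES R) AND R = True AND True = True
NOT ((P IMPLIES R) AND R) = NOT True = False
NOT ((P IMPLIES R) AND R) IMPLIES R = False IMPLIES True = True
Q IMPLIES T = True IMPLIES True = True
(NOT ((P IMPLIES R) AND R) IMPLIES R) IMPLIES (Q IMPLIES T) = True IMPLIES True = True
R IMPLIES ((NOT ((P IMPLIES R) AND R) IMPLIES R) IMPLIES (Q IMPLIES T)) = True IMPLIES True = True
T IMPLIES R = True IMPLIES True = True
NOT (T IMPLIES R) = NOT True = False
P AND NOT (T IMPLIES R) = True AND False = False
(R IMPLIES ((NOT ((P IMPLIES R) AND R) IMPLIES R) IMPLIES (Q IMPLIES T))) IMPLIES (P AND NOT (T IMPLIES R)) = True IMPLIES False = False
NOT ((R IMPLIES ((NOT ((P IMPLIES R) AND R) IMPLIES R) IMPLIES (Q IMPLIES T))) IMPLIES (P AND NOT (T IMPLIES R))) = NOT False = True
NOT ((R IMPLIES ((NOT ((P IMPLIES R) AND R) IMPLIES R) IMPLIES (Q IMPLIES T))) IMPLIES (P AND NOT (T IMPLIES R))) IMPLIES Q = True IMPLIES True = True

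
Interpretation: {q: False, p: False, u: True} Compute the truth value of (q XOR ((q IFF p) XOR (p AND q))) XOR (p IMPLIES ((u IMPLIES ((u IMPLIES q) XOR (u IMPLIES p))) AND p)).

q IFF p = False IFF False = True
p AND q = False AND False = False
(q IFF p) XOR (p AND q) = True XOR False = True
q XOR ((q IFF p) XOR (p AND q)) = False XOR True = True
u IMPLIES q = True IMPLIES False = False
u IMPLIES p = True IMPLIES False = False
(u IMPLIES q) XOR (u IMPLIES p) = False XOR False = False
u IMPLIES ((u IMPLIES q) XOR (u IMPLIES p)) = True IMPLIES False = False
(u IMPLIES ((u IMPLIES q) XOR (u IMPLIES p))) AND p = False AND False = False
p IMPLIES ((u IMPLIES ((u IMPLIES q) XOR (u IMPLIES p))) AND p) = False IMPLIES False = True
(q XOR ((q IFF p) XOR (p AND q))) XOR (p IMPLIES ((u IMPLIES ((u IMPLIES q) XOR (u IMPLIES p))) AND p)) = True XOR True = False

False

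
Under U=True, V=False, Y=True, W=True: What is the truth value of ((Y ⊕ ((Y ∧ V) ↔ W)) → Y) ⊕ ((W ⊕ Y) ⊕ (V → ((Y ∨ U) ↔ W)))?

False

Y ∧ V = True ∧ False = False
(Y ∧ V) ↔ W = False ↔ True = False
Y ⊕ ((Y ∧ V) ↔ W) = True ⊕ False = True
(Y ⊕ ((Y ∧ V) ↔ W)) → Y = True → True = True
W ⊕ Y = True ⊕ True = False
Y ∨ U = True ∨ True = True
(Y ∨ U) ↔ W = True ↔ True = True
V → ((Y ∨ U) ↔ W) = False → True = True
(W ⊕ Y) ⊕ (V → ((Y ∨ U) ↔ W)) = False ⊕ True = True
((Y ⊕ ((Y ∧ V) ↔ W)) → Y) ⊕ ((W ⊕ Y) ⊕ (V → ((Y ∨ U) ↔ W))) = True ⊕ True = False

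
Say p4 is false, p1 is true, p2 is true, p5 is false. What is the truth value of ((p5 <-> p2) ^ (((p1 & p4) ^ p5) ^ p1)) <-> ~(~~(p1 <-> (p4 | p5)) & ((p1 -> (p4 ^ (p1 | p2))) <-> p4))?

p5 <-> p2 = F <-> T = F
p1 & p4 = T & F = F
(p1 & p4) ^ p5 = F ^ F = F
((p1 & p4) ^ p5) ^ p1 = F ^ T = T
(p5 <-> p2) ^ (((p1 & p4) ^ p5) ^ p1) = F ^ T = T
p4 | p5 = F | F = F
p1 <-> (p4 | p5) = T <-> F = F
~(p1 <-> (p4 | p5)) = ~F = T
~~(p1 <-> (p4 | p5)) = ~T = F
p1 | p2 = T | T = T
p4 ^ (p1 | p2) = F ^ T = T
p1 -> (p4 ^ (p1 | p2)) = T -> T = T
(p1 -> (p4 ^ (p1 | p2))) <-> p4 = T <-> F = F
~~(p1 <-> (p4 | p5)) & ((p1 -> (p4 ^ (p1 | p2))) <-> p4) = F & F = F
~(~~(p1 <-> (p4 | p5)) & ((p1 -> (p4 ^ (p1 | p2))) <-> p4)) = ~F = T
((p5 <-> p2) ^ (((p1 & p4) ^ p5) ^ p1)) <-> ~(~~(p1 <-> (p4 | p5)) & ((p1 -> (p4 ^ (p1 | p2))) <-> p4)) = T <-> T = T

T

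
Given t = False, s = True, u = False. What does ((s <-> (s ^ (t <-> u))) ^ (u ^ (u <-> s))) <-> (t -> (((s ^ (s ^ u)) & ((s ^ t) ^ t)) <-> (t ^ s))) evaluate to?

False

t <-> u = False <-> False = True
s ^ (t <-> u) = True ^ True = False
s <-> (s ^ (t <-> u)) = True <-> False = False
u <-> s = False <-> True = False
u ^ (u <-> s) = False ^ False = False
(s <-> (s ^ (t <-> u))) ^ (u ^ (u <-> s)) = False ^ False = False
s ^ u = True ^ False = True
s ^ (s ^ u) = True ^ True = False
s ^ t = True ^ False = True
(s ^ t) ^ t = True ^ False = True
(s ^ (s ^ u)) & ((s ^ t) ^ t) = False & True = False
t ^ s = False ^ True = True
((s ^ (s ^ u)) & ((s ^ t) ^ t)) <-> (t ^ s) = False <-> True = False
t -> (((s ^ (s ^ u)) & ((s ^ t) ^ t)) <-> (t ^ s)) = False -> False = True
((s <-> (s ^ (t <-> u))) ^ (u ^ (u <-> s))) <-> (t -> (((s ^ (s ^ u)) & ((s ^ t) ^ t)) <-> (t ^ s))) = False <-> True = False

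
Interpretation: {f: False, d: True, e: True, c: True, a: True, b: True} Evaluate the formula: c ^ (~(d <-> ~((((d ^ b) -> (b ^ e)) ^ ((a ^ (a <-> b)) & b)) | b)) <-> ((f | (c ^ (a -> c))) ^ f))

d ^ b = True ^ True = False
b ^ e = True ^ True = False
(d ^ b) -> (b ^ e) = False -> False = True
a <-> b = True <-> True = True
a ^ (a <-> b) = True ^ True = False
(a ^ (a <-> b)) & b = False & True = False
((d ^ b) -> (b ^ e)) ^ ((a ^ (a <-> b)) & b) = True ^ False = True
(((d ^ b) -> (b ^ e)) ^ ((a ^ (a <-> b)) & b)) | b = True | True = True
~((((d ^ b) -> (b ^ e)) ^ ((a ^ (a <-> b)) & b)) | b) = ~True = False
d <-> ~((((d ^ b) -> (b ^ e)) ^ ((a ^ (a <-> b)) & b)) | b) = True <-> False = False
~(d <-> ~((((d ^ b) -> (b ^ e)) ^ ((a ^ (a <-> b)) & b)) | b)) = ~False = True
a -> c = True -> True = True
c ^ (a -> c) = True ^ True = False
f | (c ^ (a -> c)) = False | False = False
(f | (c ^ (a -> c))) ^ f = False ^ False = False
~(d <-> ~((((d ^ b) -> (b ^ e)) ^ ((a ^ (a <-> b)) & b)) | b)) <-> ((f | (c ^ (a -> c))) ^ f) = True <-> False = False
c ^ (~(d <-> ~((((d ^ b) -> (b ^ e)) ^ ((a ^ (a <-> b)) & b)) | b)) <-> ((f | (c ^ (a -> c))) ^ f)) = True ^ False = True

True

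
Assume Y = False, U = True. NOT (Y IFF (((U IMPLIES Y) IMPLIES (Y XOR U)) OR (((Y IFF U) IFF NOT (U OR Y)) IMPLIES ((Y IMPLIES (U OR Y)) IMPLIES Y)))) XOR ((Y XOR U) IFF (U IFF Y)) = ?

True

U IMPLIES Y = True IMPLIES False = False
Y XOR U = False XOR True = True
(U IMPLIES Y) IMPLIES (Y XOR U) = False IMPLIES True = True
Y IFF U = False IFF True = False
U OR Y = True OR False = True
NOT (U OR Y) = NOT True = False
(Y IFF U) IFF NOT (U OR Y) = False IFF False = True
U OR Y = True OR False = True
Y IMPLIES (U OR Y) = False IMPLIES True = True
(Y IMPLIES (U OR Y)) IMPLIES Y = True IMPLIES False = False
((Y IFF U) IFF NOT (U OR Y)) IMPLIES ((Y IMPLIES (U OR Y)) IMPLIES Y) = True IMPLIES False = False
((U IMPLIES Y) IMPLIES (Y XOR U)) OR (((Y IFF U) IFF NOT (U OR Y)) IMPLIES ((Y IMPLIES (U OR Y)) IMPLIES Y)) = True OR False = True
Y IFF (((U IMPLIES Y) IMPLIES (Y XOR U)) OR (((Y IFF U) IFF NOT (U OR Y)) IMPLIES ((Y IMPLIES (U OR Y)) IMPLIES Y))) = False IFF True = False
NOT (Y IFF (((U IMPLIES Y) IMPLIES (Y XOR U)) OR (((Y IFF U) IFF NOT (U OR Y)) IMPLIES ((Y IMPLIES (U OR Y)) IMPLIES Y)))) = NOT False = True
Y XOR U = False XOR True = True
U IFF Y = True IFF False = False
(Y XOR U) IFF (U IFF Y) = True IFF False = False
NOT (Y IFF (((U IMPLIES Y) IMPLIES (Y XOR U)) OR (((Y IFF U) IFF NOT (U OR Y)) IMPLIES ((Y IMPLIES (U OR Y)) IMPLIES Y)))) XOR ((Y XOR U) IFF (U IFF Y)) = True XOR False = True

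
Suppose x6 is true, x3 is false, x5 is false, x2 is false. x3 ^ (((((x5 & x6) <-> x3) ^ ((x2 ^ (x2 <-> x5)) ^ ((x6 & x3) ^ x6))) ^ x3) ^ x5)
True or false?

x5 & x6 = 0 & 1 = 0
(x5 & x6) <-> x3 = 0 <-> 0 = 1
x2 <-> x5 = 0 <-> 0 = 1
x2 ^ (x2 <-> x5) = 0 ^ 1 = 1
x6 & x3 = 1 & 0 = 0
(x6 & x3) ^ x6 = 0 ^ 1 = 1
(x2 ^ (x2 <-> x5)) ^ ((x6 & x3) ^ x6) = 1 ^ 1 = 0
((x5 & x6) <-> x3) ^ ((x2 ^ (x2 <-> x5)) ^ ((x6 & x3) ^ x6)) = 1 ^ 0 = 1
(((x5 & x6) <-> x3) ^ ((x2 ^ (x2 <-> x5)) ^ ((x6 & x3) ^ x6))) ^ x3 = 1 ^ 0 = 1
((((x5 & x6) <-> x3) ^ ((x2 ^ (x2 <-> x5)) ^ ((x6 & x3) ^ x6))) ^ x3) ^ x5 = 1 ^ 0 = 1
x3 ^ (((((x5 & x6) <-> x3) ^ ((x2 ^ (x2 <-> x5)) ^ ((x6 & x3) ^ x6))) ^ x3) ^ x5) = 0 ^ 1 = 1

1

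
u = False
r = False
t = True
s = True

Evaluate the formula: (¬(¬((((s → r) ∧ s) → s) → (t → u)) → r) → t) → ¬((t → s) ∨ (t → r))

False

Substituting u=False, r=False, t=True, s=True:
s → r = True → False = False
(s → r) ∧ s = False ∧ True = False
((s → r) ∧ s) → s = False → True = True
t → u = True → False = False
(((s → r) ∧ s) → s) → (t → u) = True → False = False
¬((((s → r) ∧ s) → s) → (t → u)) = ¬False = True
¬((((s → r) ∧ s) → s) → (t → u)) → r = True → False = False
¬(¬((((s → r) ∧ s) → s) → (t → u)) → r) = ¬False = True
¬(¬((((s → r) ∧ s) → s) → (t → u)) → r) → t = True → True = True
t → s = True → True = True
t → r = True → False = False
(t → s) ∨ (t → r) = True ∨ False = True
¬((t → s) ∨ (t → r)) = ¬True = False
(¬(¬((((s → r) ∧ s) → s) → (t → u)) → r) → t) → ¬((t → s) ∨ (t → r)) = True → False = False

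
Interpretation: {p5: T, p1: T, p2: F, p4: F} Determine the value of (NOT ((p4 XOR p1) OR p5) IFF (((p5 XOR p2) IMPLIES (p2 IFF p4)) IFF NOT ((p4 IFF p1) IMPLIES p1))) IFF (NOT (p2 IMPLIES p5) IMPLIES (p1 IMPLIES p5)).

Substituting p5=T, p1=T, p2=F, p4=F:
p4 XOR p1 = F XOR T = T
(p4 XOR p1) OR p5 = T OR T = T
NOT ((p4 XOR p1) OR p5) = NOT T = F
p5 XOR p2 = T XOR F = T
p2 IFF p4 = F IFF F = T
(p5 XOR p2) IMPLIES (p2 IFF p4) = T IMPLIES T = T
p4 IFF p1 = F IFF T = F
(p4 IFF p1) IMPLIES p1 = F IMPLIES T = T
NOT ((p4 IFF p1) IMPLIES p1) = NOT T = F
((p5 XOR p2) IMPLIES (p2 IFF p4)) IFF NOT ((p4 IFF p1) IMPLIES p1) = T IFF F = F
NOT ((p4 XOR p1) OR p5) IFF (((p5 XOR p2) IMPLIES (p2 IFF p4)) IFF NOT ((p4 IFF p1) IMPLIES p1)) = F IFF F = T
p2 IMPLIES p5 = F IMPLIES T = T
NOT (p2 IMPLIES p5) = NOT T = F
p1 IMPLIES p5 = T IMPLIES T = T
NOT (p2 IMPLIES p5) IMPLIES (p1 IMPLIES p5) = F IMPLIES T = T
(NOT ((p4 XOR p1) OR p5) IFF (((p5 XOR p2) IMPLIES (p2 IFF p4)) IFF NOT ((p4 IFF p1) IMPLIES p1))) IFF (NOT (p2 IMPLIES p5) IMPLIES (p1 IMPLIES p5)) = T IFF T = T

T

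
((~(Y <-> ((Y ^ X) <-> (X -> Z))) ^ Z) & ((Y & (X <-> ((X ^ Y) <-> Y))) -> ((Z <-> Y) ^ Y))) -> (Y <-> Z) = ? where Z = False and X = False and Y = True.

Y ^ X = True ^ False = True
X -> Z = False -> False = True
(Y ^ X) <-> (X -> Z) = True <-> True = True
Y <-> ((Y ^ X) <-> (X -> Z)) = True <-> True = True
~(Y <-> ((Y ^ X) <-> (X -> Z))) = ~True = False
~(Y <-> ((Y ^ X) <-> (X -> Z))) ^ Z = False ^ False = False
X ^ Y = False ^ True = True
(X ^ Y) <-> Y = True <-> True = True
X <-> ((X ^ Y) <-> Y) = False <-> True = False
Y & (X <-> ((X ^ Y) <-> Y)) = True & False = False
Z <-> Y = False <-> True = False
(Z <-> Y) ^ Y = False ^ True = True
(Y & (X <-> ((X ^ Y) <-> Y))) -> ((Z <-> Y) ^ Y) = False -> True = True
(~(Y <-> ((Y ^ X) <-> (X -> Z))) ^ Z) & ((Y & (X <-> ((X ^ Y) <-> Y))) -> ((Z <-> Y) ^ Y)) = False & True = False
Y <-> Z = True <-> False = False
((~(Y <-> ((Y ^ X) <-> (X -> Z))) ^ Z) & ((Y & (X <-> ((X ^ Y) <-> Y))) -> ((Z <-> Y) ^ Y))) -> (Y <-> Z) = False -> False = True

True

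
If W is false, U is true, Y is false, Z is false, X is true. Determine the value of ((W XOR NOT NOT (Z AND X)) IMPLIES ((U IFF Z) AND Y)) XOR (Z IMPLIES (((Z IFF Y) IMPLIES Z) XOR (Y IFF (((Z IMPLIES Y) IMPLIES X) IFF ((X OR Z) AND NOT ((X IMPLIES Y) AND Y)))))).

Substituting W=F, U=T, Y=F, Z=F, X=T:
Z AND X = F AND T = F
NOT (Z AND X) = NOT F = T
NOT NOT (Z AND X) = NOT T = F
W XOR NOT NOT (Z AND X) = F XOR F = F
U IFF Z = T IFF F = F
(U IFF Z) AND Y = F AND F = F
(W XOR NOT NOT (Z AND X)) IMPLIES ((U IFF Z) AND Y) = F IMPLIES F = T
Z IFF Y = F IFF F = T
(Z IFF Y) IMPLIES Z = T IMPLIES F = F
Z IMPLIES Y = F IMPLIES F = T
(Z IMPLIES Y) IMPLIES X = T IMPLIES T = T
X OR Z = T OR F = T
X IMPLIES Y = T IMPLIES F = F
(X IMPLIES Y) AND Y = F AND F = F
NOT ((X IMPLIES Y) AND Y) = NOT F = T
(X OR Z) AND NOT ((X IMPLIES Y) AND Y) = T AND T = T
((Z IMPLIES Y) IMPLIES X) IFF ((X OR Z) AND NOT ((X IMPLIES Y) AND Y)) = T IFF T = T
Y IFF (((Z IMPLIES Y) IMPLIES X) IFF ((X OR Z) AND NOT ((X IMPLIES Y) AND Y))) = F IFF T = F
((Z IFF Y) IMPLIES Z) XOR (Y IFF (((Z IMPLIES Y) IMPLIES X) IFF ((X OR Z) AND NOT ((X IMPLIES Y) AND Y)))) = F XOR F = F
Z IMPLIES (((Z IFF Y) IMPLIES Z) XOR (Y IFF (((Z IMPLIES Y) IMPLIES X) IFF ((X OR Z) AND NOT ((X IMPLIES Y) AND Y))))) = F IMPLIES F = T
((W XOR NOT NOT (Z AND X)) IMPLIES ((U IFF Z) AND Y)) XOR (Z IMPLIES (((Z IFF Y) IMPLIES Z) XOR (Y IFF (((Z IMPLIES Y) IMPLIES X) IFF ((X OR Z) AND NOT ((X IMPLIES Y) AND Y)))))) = T XOR T = F

F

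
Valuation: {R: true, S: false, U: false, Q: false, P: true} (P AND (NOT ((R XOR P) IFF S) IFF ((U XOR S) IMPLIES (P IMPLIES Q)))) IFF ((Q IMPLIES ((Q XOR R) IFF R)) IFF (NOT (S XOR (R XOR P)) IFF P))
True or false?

Substituting R=true, S=false, U=false, Q=false, P=true:
R XOR P = true XOR true = false
(R XOR P) IFF S = false IFF false = true
NOT ((R XOR P) IFF S) = NOT true = false
U XOR S = false XOR false = false
P IMPLIES Q = true IMPLIES false = false
(U XOR S) IMPLIES (P IMPLIES Q) = false IMPLIES false = true
NOT ((R XOR P) IFF S) IFF ((U XOR S) IMPLIES (P IMPLIES Q)) = false IFF true = false
P AND (NOT ((R XOR P) IFF S) IFF ((U XOR S) IMPLIES (P IMPLIES Q))) = true AND false = false
Q XOR R = false XOR true = true
(Q XOR R) IFF R = true IFF true = true
Q IMPLIES ((Q XOR R) IFF R) = false IMPLIES true = true
R XOR P = true XOR true = false
S XOR (R XOR P) = false XOR false = false
NOT (S XOR (R XOR P)) = NOT false = true
NOT (S XOR (R XOR P)) IFF P = true IFF true = true
(Q IMPLIES ((Q XOR R) IFF R)) IFF (NOT (S XOR (R XOR P)) IFF P) = true IFF true = true
(P AND (NOT ((R XOR P) IFF S) IFF ((U XOR S) IMPLIES (P IMPLIES Q)))) IFF ((Q IMPLIES ((Q XOR R) IFF R)) IFF (NOT (S XOR (R XOR P)) IFF P)) = false IFF true = false

false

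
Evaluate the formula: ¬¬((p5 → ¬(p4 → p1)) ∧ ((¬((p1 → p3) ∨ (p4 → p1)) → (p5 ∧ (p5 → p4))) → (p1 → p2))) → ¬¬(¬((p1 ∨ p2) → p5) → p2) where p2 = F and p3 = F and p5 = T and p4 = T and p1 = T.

T

Substituting p2=F, p3=F, p5=T, p4=T, p1=T:
p4 → p1 = T → T = T
¬(p4 → p1) = ¬T = F
p5 → ¬(p4 → p1) = T → F = F
p1 → p3 = T → F = F
p4 → p1 = T → T = T
(p1 → p3) ∨ (p4 → p1) = F ∨ T = T
¬((p1 → p3) ∨ (p4 → p1)) = ¬T = F
p5 → p4 = T → T = T
p5 ∧ (p5 → p4) = T ∧ T = T
¬((p1 → p3) ∨ (p4 → p1)) → (p5 ∧ (p5 → p4)) = F → T = T
p1 → p2 = T → F = F
(¬((p1 → p3) ∨ (p4 → p1)) → (p5 ∧ (p5 → p4))) → (p1 → p2) = T → F = F
(p5 → ¬(p4 → p1)) ∧ ((¬((p1 → p3) ∨ (p4 → p1)) → (p5 ∧ (p5 → p4))) → (p1 → p2)) = F ∧ F = F
¬((p5 → ¬(p4 → p1)) ∧ ((¬((p1 → p3) ∨ (p4 → p1)) → (p5 ∧ (p5 → p4))) → (p1 → p2))) = ¬F = T
¬¬((p5 → ¬(p4 → p1)) ∧ ((¬((p1 → p3) ∨ (p4 → p1)) → (p5 ∧ (p5 → p4))) → (p1 → p2))) = ¬T = F
p1 ∨ p2 = T ∨ F = T
(p1 ∨ p2) → p5 = T → T = T
¬((p1 ∨ p2) → p5) = ¬T = F
¬((p1 ∨ p2) → p5) → p2 = F → F = T
¬(¬((p1 ∨ p2) → p5) → p2) = ¬T = F
¬¬(¬((p1 ∨ p2) → p5) → p2) = ¬F = T
¬¬((p5 → ¬(p4 → p1)) ∧ ((¬((p1 → p3) ∨ (p4 → p1)) → (p5 ∧ (p5 → p4))) → (p1 → p2))) → ¬¬(¬((p1 ∨ p2) → p5) → p2) = F → T = T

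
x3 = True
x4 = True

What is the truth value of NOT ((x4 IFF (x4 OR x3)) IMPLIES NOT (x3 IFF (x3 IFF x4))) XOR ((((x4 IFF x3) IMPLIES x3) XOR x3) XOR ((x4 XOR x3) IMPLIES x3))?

Substituting x3=True, x4=True:
x4 OR x3 = True OR True = True
x4 IFF (x4 OR x3) = True IFF True = True
x3 IFF x4 = True IFF True = True
x3 IFF (x3 IFF x4) = True IFF True = True
NOT (x3 IFF (x3 IFF x4)) = NOT True = False
(x4 IFF (x4 OR x3)) IMPLIES NOT (x3 IFF (x3 IFF x4)) = True IMPLIES False = False
NOT ((x4 IFF (x4 OR x3)) IMPLIES NOT (x3 IFF (x3 IFF x4))) = NOT False = True
x4 IFF x3 = True IFF True = True
(x4 IFF x3) IMPLIES x3 = True IMPLIES True = True
((x4 IFF x3) IMPLIES x3) XOR x3 = True XOR True = False
x4 XOR x3 = True XOR True = False
(x4 XOR x3) IMPLIES x3 = False IMPLIES True = True
(((x4 IFF x3) IMPLIES x3) XOR x3) XOR ((x4 XOR x3) IMPLIES x3) = False XOR True = True
NOT ((x4 IFF (x4 OR x3)) IMPLIES NOT (x3 IFF (x3 IFF x4))) XOR ((((x4 IFF x3) IMPLIES x3) XOR x3) XOR ((x4 XOR x3) IMPLIES x3)) = True XOR True = False

False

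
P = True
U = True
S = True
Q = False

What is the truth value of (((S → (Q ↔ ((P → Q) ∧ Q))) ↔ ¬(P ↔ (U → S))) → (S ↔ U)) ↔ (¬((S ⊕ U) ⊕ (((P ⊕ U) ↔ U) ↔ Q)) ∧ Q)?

False

Substituting P=True, U=True, S=True, Q=False:
P → Q = True → False = False
(P → Q) ∧ Q = False ∧ False = False
Q ↔ ((P → Q) ∧ Q) = False ↔ False = True
S → (Q ↔ ((P → Q) ∧ Q)) = True → True = True
U → S = True → True = True
P ↔ (U → S) = True ↔ True = True
¬(P ↔ (U → S)) = ¬True = False
(S → (Q ↔ ((P → Q) ∧ Q))) ↔ ¬(P ↔ (U → S)) = True ↔ False = False
S ↔ U = True ↔ True = True
((S → (Q ↔ ((P → Q) ∧ Q))) ↔ ¬(P ↔ (U → S))) → (S ↔ U) = False → True = True
S ⊕ U = True ⊕ True = False
P ⊕ U = True ⊕ True = False
(P ⊕ U) ↔ U = False ↔ True = False
((P ⊕ U) ↔ U) ↔ Q = False ↔ False = True
(S ⊕ U) ⊕ (((P ⊕ U) ↔ U) ↔ Q) = False ⊕ True = True
¬((S ⊕ U) ⊕ (((P ⊕ U) ↔ U) ↔ Q)) = ¬True = False
¬((S ⊕ U) ⊕ (((P ⊕ U) ↔ U) ↔ Q)) ∧ Q = False ∧ False = False
(((S → (Q ↔ ((P → Q) ∧ Q))) ↔ ¬(P ↔ (U → S))) → (S ↔ U)) ↔ (¬((S ⊕ U) ⊕ (((P ⊕ U) ↔ U) ↔ Q)) ∧ Q) = True ↔ False = False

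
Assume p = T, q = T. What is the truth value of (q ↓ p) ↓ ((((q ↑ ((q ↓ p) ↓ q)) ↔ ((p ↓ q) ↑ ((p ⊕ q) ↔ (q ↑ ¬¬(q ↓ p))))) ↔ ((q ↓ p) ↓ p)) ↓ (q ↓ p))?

F

q ↓ p = T ↓ T = F
q ↓ p = T ↓ T = F
(q ↓ p) ↓ q = F ↓ T = F
q ↑ ((q ↓ p) ↓ q) = T ↑ F = T
p ↓ q = T ↓ T = F
p ⊕ q = T ⊕ T = F
q ↓ p = T ↓ T = F
¬(q ↓ p) = ¬F = T
¬¬(q ↓ p) = ¬T = F
q ↑ ¬¬(q ↓ p) = T ↑ F = T
(p ⊕ q) ↔ (q ↑ ¬¬(q ↓ p)) = F ↔ T = F
(p ↓ q) ↑ ((p ⊕ q) ↔ (q ↑ ¬¬(q ↓ p))) = F ↑ F = T
(q ↑ ((q ↓ p) ↓ q)) ↔ ((p ↓ q) ↑ ((p ⊕ q) ↔ (q ↑ ¬¬(q ↓ p)))) = T ↔ T = T
q ↓ p = T ↓ T = F
(q ↓ p) ↓ p = F ↓ T = F
((q ↑ ((q ↓ p) ↓ q)) ↔ ((p ↓ q) ↑ ((p ⊕ q) ↔ (q ↑ ¬¬(q ↓ p))))) ↔ ((q ↓ p) ↓ p) = T ↔ F = F
q ↓ p = T ↓ T = F
(((q ↑ ((q ↓ p) ↓ q)) ↔ ((p ↓ q) ↑ ((p ⊕ q) ↔ (q ↑ ¬¬(q ↓ p))))) ↔ ((q ↓ p) ↓ p)) ↓ (q ↓ p) = F ↓ F = T
(q ↓ p) ↓ ((((q ↑ ((q ↓ p) ↓ q)) ↔ ((p ↓ q) ↑ ((p ⊕ q) ↔ (q ↑ ¬¬(q ↓ p))))) ↔ ((q ↓ p) ↓ p)) ↓ (q ↓ p)) = F ↓ T = F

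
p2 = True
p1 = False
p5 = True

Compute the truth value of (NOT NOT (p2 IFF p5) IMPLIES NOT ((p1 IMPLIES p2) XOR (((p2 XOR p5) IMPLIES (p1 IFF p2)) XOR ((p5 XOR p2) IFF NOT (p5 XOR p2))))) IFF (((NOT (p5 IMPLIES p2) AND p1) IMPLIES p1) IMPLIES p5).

True

p2 IFF p5 = True IFF True = True
NOT (p2 IFF p5) = NOT True = False
NOT NOT (p2 IFF p5) = NOT False = True
p1 IMPLIES p2 = False IMPLIES True = True
p2 XOR p5 = True XOR True = False
p1 IFF p2 = False IFF True = False
(p2 XOR p5) IMPLIES (p1 IFF p2) = False IMPLIES False = True
p5 XOR p2 = True XOR True = False
p5 XOR p2 = True XOR True = False
NOT (p5 XOR p2) = NOT False = True
(p5 XOR p2) IFF NOT (p5 XOR p2) = False IFF True = False
((p2 XOR p5) IMPLIES (p1 IFF p2)) XOR ((p5 XOR p2) IFF NOT (p5 XOR p2)) = True XOR False = True
(p1 IMPLIES p2) XOR (((p2 XOR p5) IMPLIES (p1 IFF p2)) XOR ((p5 XOR p2) IFF NOT (p5 XOR p2))) = True XOR True = False
NOT ((p1 IMPLIES p2) XOR (((p2 XOR p5) IMPLIES (p1 IFF p2)) XOR ((p5 XOR p2) IFF NOT (p5 XOR p2)))) = NOT False = True
NOT NOT (p2 IFF p5) IMPLIES NOT ((p1 IMPLIES p2) XOR (((p2 XOR p5) IMPLIES (p1 IFF p2)) XOR ((p5 XOR p2) IFF NOT (p5 XOR p2)))) = True IMPLIES True = True
p5 IMPLIES p2 = True IMPLIES True = True
NOT (p5 IMPLIES p2) = NOT True = False
NOT (p5 IMPLIES p2) AND p1 = False AND False = False
(NOT (p5 IMPLIES p2) AND p1) IMPLIES p1 = False IMPLIES False = True
((NOT (p5 IMPLIES p2) AND p1) IMPLIES p1) IMPLIES p5 = True IMPLIES True = True
(NOT NOT (p2 IFF p5) IMPLIES NOT ((p1 IMPLIES p2) XOR (((p2 XOR p5) IMPLIES (p1 IFF p2)) XOR ((p5 XOR p2) IFF NOT (p5 XOR p2))))) IFF (((NOT (p5 IMPLIES p2) AND p1) IMPLIES p1) IMPLIES p5) = True IFF True = True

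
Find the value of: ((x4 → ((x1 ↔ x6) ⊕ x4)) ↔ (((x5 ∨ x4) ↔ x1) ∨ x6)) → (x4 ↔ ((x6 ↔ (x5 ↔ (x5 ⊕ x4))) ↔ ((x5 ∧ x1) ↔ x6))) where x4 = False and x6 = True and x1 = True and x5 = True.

x1 ↔ x6 = True ↔ True = True
(x1 ↔ x6) ⊕ x4 = True ⊕ False = True
x4 → ((x1 ↔ x6) ⊕ x4) = False → True = True
x5 ∨ x4 = True ∨ False = True
(x5 ∨ x4) ↔ x1 = True ↔ True = True
((x5 ∨ x4) ↔ x1) ∨ x6 = True ∨ True = True
(x4 → ((x1 ↔ x6) ⊕ x4)) ↔ (((x5 ∨ x4) ↔ x1) ∨ x6) = True ↔ True = True
x5 ⊕ x4 = True ⊕ False = True
x5 ↔ (x5 ⊕ x4) = True ↔ True = True
x6 ↔ (x5 ↔ (x5 ⊕ x4)) = True ↔ True = True
x5 ∧ x1 = True ∧ True = True
(x5 ∧ x1) ↔ x6 = True ↔ True = True
(x6 ↔ (x5 ↔ (x5 ⊕ x4))) ↔ ((x5 ∧ x1) ↔ x6) = True ↔ True = True
x4 ↔ ((x6 ↔ (x5 ↔ (x5 ⊕ x4))) ↔ ((x5 ∧ x1) ↔ x6)) = False ↔ True = False
((x4 → ((x1 ↔ x6) ⊕ x4)) ↔ (((x5 ∨ x4) ↔ x1) ∨ x6)) → (x4 ↔ ((x6 ↔ (x5 ↔ (x5 ⊕ x4))) ↔ ((x5 ∧ x1) ↔ x6))) = True → False = False

False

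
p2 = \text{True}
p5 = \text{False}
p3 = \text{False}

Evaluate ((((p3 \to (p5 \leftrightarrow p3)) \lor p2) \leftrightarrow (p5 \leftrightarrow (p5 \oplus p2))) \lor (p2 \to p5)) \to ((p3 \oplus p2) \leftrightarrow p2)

\text{True}

p5 \leftrightarrow p3 = \text{False} \leftrightarrow \text{False} = \text{True}
p3 \to (p5 \leftrightarrow p3) = \text{False} \to \text{True} = \text{True}
(p3 \to (p5 \leftrightarrow p3)) \lor p2 = \text{True} \lor \text{True} = \text{True}
p5 \oplus p2 = \text{False} \oplus \text{True} = \text{True}
p5 \leftrightarrow (p5 \oplus p2) = \text{False} \leftrightarrow \text{True} = \text{False}
((p3 \to (p5 \leftrightarrow p3)) \lor p2) \leftrightarrow (p5 \leftrightarrow (p5 \oplus p2)) = \text{True} \leftrightarrow \text{False} = \text{False}
p2 \to p5 = \text{True} \to \text{False} = \text{False}
(((p3 \to (p5 \leftrightarrow p3)) \lor p2) \leftrightarrow (p5 \leftrightarrow (p5 \oplus p2))) \lor (p2 \to p5) = \text{False} \lor \text{False} = \text{False}
p3 \oplus p2 = \text{False} \oplus \text{True} = \text{True}
(p3 \oplus p2) \leftrightarrow p2 = \text{True} \leftrightarrow \text{True} = \text{True}
((((p3 \to (p5 \leftrightarrow p3)) \lor p2) \leftrightarrow (p5 \leftrightarrow (p5 \oplus p2))) \lor (p2 \to p5)) \to ((p3 \oplus p2) \leftrightarrow p2) = \text{False} \to \text{True} = \text{True}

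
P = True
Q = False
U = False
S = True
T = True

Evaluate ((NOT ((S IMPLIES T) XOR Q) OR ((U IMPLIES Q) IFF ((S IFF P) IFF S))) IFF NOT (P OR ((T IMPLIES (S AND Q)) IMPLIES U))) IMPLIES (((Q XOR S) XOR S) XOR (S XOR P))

Substituting P=True, Q=False, U=False, S=True, T=True:
S IMPLIES T = True IMPLIES True = True
(S IMPLIES T) XOR Q = True XOR False = True
NOT ((S IMPLIES T) XOR Q) = NOT True = False
U IMPLIES Q = False IMPLIES False = True
S IFF P = True IFF True = True
(S IFF P) IFF S = True IFF True = True
(U IMPLIES Q) IFF ((S IFF P) IFF S) = True IFF True = True
NOT ((S IMPLIES T) XOR Q) OR ((U IMPLIES Q) IFF ((S IFF P) IFF S)) = False OR True = True
S AND Q = True AND False = False
T IMPLIES (S AND Q) = True IMPLIES False = False
(T IMPLIES (S AND Q)) IMPLIES U = False IMPLIES False = True
P OR ((T IMPLIES (S AND Q)) IMPLIES U) = True OR True = True
NOT (P OR ((T IMPLIES (S AND Q)) IMPLIES U)) = NOT True = False
(NOT ((S IMPLIES T) XOR Q) OR ((U IMPLIES Q) IFF ((S IFF P) IFF S))) IFF NOT (P OR ((T IMPLIES (S AND Q)) IMPLIES U)) = True IFF False = False
Q XOR S = False XOR True = True
(Q XOR S) XOR S = True XOR True = False
S XOR P = True XOR True = False
((Q XOR S) XOR S) XOR (S XOR P) = False XOR False = False
((NOT ((S IMPLIES T) XOR Q) OR ((U IMPLIES Q) IFF ((S IFF P) IFF S))) IFF NOT (P OR ((T IMPLIES (S AND Q)) IMPLIES U))) IMPLIES (((Q XOR S) XOR S) XOR (S XOR P)) = False IMPLIES False = True

True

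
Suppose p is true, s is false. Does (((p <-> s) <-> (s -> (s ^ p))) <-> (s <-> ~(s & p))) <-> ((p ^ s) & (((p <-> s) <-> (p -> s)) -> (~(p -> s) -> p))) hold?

p <-> s = True <-> False = False
s ^ p = False ^ True = True
s -> (s ^ p) = False -> True = True
(p <-> s) <-> (s -> (s ^ p)) = False <-> True = False
s & p = False & True = False
~(s & p) = ~False = True
s <-> ~(s & p) = False <-> True = False
((p <-> s) <-> (s -> (s ^ p))) <-> (s <-> ~(s & p)) = False <-> False = True
p ^ s = True ^ False = True
p <-> s = True <-> False = False
p -> s = True -> False = False
(p <-> s) <-> (p -> s) = False <-> False = True
p -> s = True -> False = False
~(p -> s) = ~False = True
~(p -> s) -> p = True -> True = True
((p <-> s) <-> (p -> s)) -> (~(p -> s) -> p) = True -> True = True
(p ^ s) & (((p <-> s) <-> (p -> s)) -> (~(p -> s) -> p)) = True & True = True
(((p <-> s) <-> (s -> (s ^ p))) <-> (s <-> ~(s & p))) <-> ((p ^ s) & (((p <-> s) <-> (p -> s)) -> (~(p -> s) -> p))) = True <-> True = True

True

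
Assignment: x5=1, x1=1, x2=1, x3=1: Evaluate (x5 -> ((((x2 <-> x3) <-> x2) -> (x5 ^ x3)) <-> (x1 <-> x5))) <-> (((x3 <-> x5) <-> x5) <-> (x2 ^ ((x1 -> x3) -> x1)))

x2 <-> x3 = 1 <-> 1 = 1
(x2 <-> x3) <-> x2 = 1 <-> 1 = 1
x5 ^ x3 = 1 ^ 1 = 0
((x2 <-> x3) <-> x2) -> (x5 ^ x3) = 1 -> 0 = 0
x1 <-> x5 = 1 <-> 1 = 1
(((x2 <-> x3) <-> x2) -> (x5 ^ x3)) <-> (x1 <-> x5) = 0 <-> 1 = 0
x5 -> ((((x2 <-> x3) <-> x2) -> (x5 ^ x3)) <-> (x1 <-> x5)) = 1 -> 0 = 0
x3 <-> x5 = 1 <-> 1 = 1
(x3 <-> x5) <-> x5 = 1 <-> 1 = 1
x1 -> x3 = 1 -> 1 = 1
(x1 -> x3) -> x1 = 1 -> 1 = 1
x2 ^ ((x1 -> x3) -> x1) = 1 ^ 1 = 0
((x3 <-> x5) <-> x5) <-> (x2 ^ ((x1 -> x3) -> x1)) = 1 <-> 0 = 0
(x5 -> ((((x2 <-> x3) <-> x2) -> (x5 ^ x3)) <-> (x1 <-> x5))) <-> (((x3 <-> x5) <-> x5) <-> (x2 ^ ((x1 -> x3) -> x1))) = 0 <-> 0 = 1

1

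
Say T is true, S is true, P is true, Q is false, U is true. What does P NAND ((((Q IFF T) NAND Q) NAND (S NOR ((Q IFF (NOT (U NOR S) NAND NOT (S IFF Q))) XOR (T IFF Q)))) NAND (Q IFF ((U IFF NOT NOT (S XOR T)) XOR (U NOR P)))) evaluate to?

true

Q IFF T = false IFF true = false
(Q IFF T) NAND Q = false NAND false = true
U NOR S = true NOR true = false
NOT (U NOR S) = NOT false = true
S IFF Q = true IFF false = false
NOT (S IFF Q) = NOT false = true
NOT (U NOR S) NAND NOT (S IFF Q) = true NAND true = false
Q IFF (NOT (U NOR S) NAND NOT (S IFF Q)) = false IFF false = true
T IFF Q = true IFF false = false
(Q IFF (NOT (U NOR S) NAND NOT (S IFF Q))) XOR (T IFF Q) = true XOR false = true
S NOR ((Q IFF (NOT (U NOR S) NAND NOT (S IFF Q))) XOR (T IFF Q)) = true NOR true = false
((Q IFF T) NAND Q) NAND (S NOR ((Q IFF (NOT (U NOR S) NAND NOT (S IFF Q))) XOR (T IFF Q))) = true NAND false = true
S XOR T = true XOR true = false
NOT (S XOR T) = NOT false = true
NOT NOT (S XOR T) = NOT true = false
U IFF NOT NOT (S XOR T) = true IFF false = false
U NOR P = true NOR true = false
(U IFF NOT NOT (S XOR T)) XOR (U NOR P) = false XOR false = false
Q IFF ((U IFF NOT NOT (S XOR T)) XOR (U NOR P)) = false IFF false = true
(((Q IFF T) NAND Q) NAND (S NOR ((Q IFF (NOT (U NOR S) NAND NOT (S IFF Q))) XOR (T IFF Q)))) NAND (Q IFF ((U IFF NOT NOT (S XOR T)) XOR (U NOR P))) = true NAND true = false
P NAND ((((Q IFF T) NAND Q) NAND (S NOR ((Q IFF (NOT (U NOR S) NAND NOT (S IFF Q))) XOR (T IFF Q)))) NAND (Q IFF ((U IFF NOT NOT (S XOR T)) XOR (U NOR P)))) = true NAND false = true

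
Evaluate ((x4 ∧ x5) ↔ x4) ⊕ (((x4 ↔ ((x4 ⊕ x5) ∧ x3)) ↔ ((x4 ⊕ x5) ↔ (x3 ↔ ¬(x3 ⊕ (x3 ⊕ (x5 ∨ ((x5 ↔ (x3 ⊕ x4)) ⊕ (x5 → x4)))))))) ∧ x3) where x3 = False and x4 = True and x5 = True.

Substituting x3=False, x4=True, x5=True:
x4 ∧ x5 = True ∧ True = True
(x4 ∧ x5) ↔ x4 = True ↔ True = True
x4 ⊕ x5 = True ⊕ True = False
(x4 ⊕ x5) ∧ x3 = False ∧ False = False
x4 ↔ ((x4 ⊕ x5) ∧ x3) = True ↔ False = False
x4 ⊕ x5 = True ⊕ True = False
x3 ⊕ x4 = False ⊕ True = True
x5 ↔ (x3 ⊕ x4) = True ↔ True = True
x5 → x4 = True → True = True
(x5 ↔ (x3 ⊕ x4)) ⊕ (x5 → x4) = True ⊕ True = False
x5 ∨ ((x5 ↔ (x3 ⊕ x4)) ⊕ (x5 → x4)) = True ∨ False = True
x3 ⊕ (x5 ∨ ((x5 ↔ (x3 ⊕ x4)) ⊕ (x5 → x4))) = False ⊕ True = True
x3 ⊕ (x3 ⊕ (x5 ∨ ((x5 ↔ (x3 ⊕ x4)) ⊕ (x5 → x4)))) = False ⊕ True = True
¬(x3 ⊕ (x3 ⊕ (x5 ∨ ((x5 ↔ (x3 ⊕ x4)) ⊕ (x5 → x4))))) = ¬True = False
x3 ↔ ¬(x3 ⊕ (x3 ⊕ (x5 ∨ ((x5 ↔ (x3 ⊕ x4)) ⊕ (x5 → x4))))) = False ↔ False = True
(x4 ⊕ x5) ↔ (x3 ↔ ¬(x3 ⊕ (x3 ⊕ (x5 ∨ ((x5 ↔ (x3 ⊕ x4)) ⊕ (x5 → x4)))))) = False ↔ True = False
(x4 ↔ ((x4 ⊕ x5) ∧ x3)) ↔ ((x4 ⊕ x5) ↔ (x3 ↔ ¬(x3 ⊕ (x3 ⊕ (x5 ∨ ((x5 ↔ (x3 ⊕ x4)) ⊕ (x5 → x4))))))) = False ↔ False = True
((x4 ↔ ((x4 ⊕ x5) ∧ x3)) ↔ ((x4 ⊕ x5) ↔ (x3 ↔ ¬(x3 ⊕ (x3 ⊕ (x5 ∨ ((x5 ↔ (x3 ⊕ x4)) ⊕ (x5 → x4)))))))) ∧ x3 = True ∧ False = False
((x4 ∧ x5) ↔ x4) ⊕ (((x4 ↔ ((x4 ⊕ x5) ∧ x3)) ↔ ((x4 ⊕ x5) ↔ (x3 ↔ ¬(x3 ⊕ (x3 ⊕ (x5 ∨ ((x5 ↔ (x3 ⊕ x4)) ⊕ (x5 → x4)))))))) ∧ x3) = True ⊕ False = True

True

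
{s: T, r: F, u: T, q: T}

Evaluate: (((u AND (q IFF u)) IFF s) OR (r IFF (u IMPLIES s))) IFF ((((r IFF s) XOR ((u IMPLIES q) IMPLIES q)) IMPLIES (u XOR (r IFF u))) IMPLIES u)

q IFF u = T IFF T = T
u AND (q IFF u) = T AND T = T
(u AND (q IFF u)) IFF s = T IFF T = T
u IMPLIES s = T IMPLIES T = T
r IFF (u IMPLIES s) = F IFF T = F
((u AND (q IFF u)) IFF s) OR (r IFF (u IMPLIES s)) = T OR F = T
r IFF s = F IFF T = F
u IMPLIES q = T IMPLIES T = T
(u IMPLIES q) IMPLIES q = T IMPLIES T = T
(r IFF s) XOR ((u IMPLIES q) IMPLIES q) = F XOR T = T
r IFF u = F IFF T = F
u XOR (r IFF u) = T XOR F = T
((r IFF s) XOR ((u IMPLIES q) IMPLIES q)) IMPLIES (u XOR (r IFF u)) = T IMPLIES T = T
(((r IFF s) XOR ((u IMPLIES q) IMPLIES q)) IMPLIES (u XOR (r IFF u))) IMPLIES u = T IMPLIES T = T
(((u AND (q IFF u)) IFF s) OR (r IFF (u IMPLIES s))) IFF ((((r IFF s) XOR ((u IMPLIES q) IMPLIES q)) IMPLIES (u XOR (r IFF u))) IMPLIES u) = T IFF T = T

T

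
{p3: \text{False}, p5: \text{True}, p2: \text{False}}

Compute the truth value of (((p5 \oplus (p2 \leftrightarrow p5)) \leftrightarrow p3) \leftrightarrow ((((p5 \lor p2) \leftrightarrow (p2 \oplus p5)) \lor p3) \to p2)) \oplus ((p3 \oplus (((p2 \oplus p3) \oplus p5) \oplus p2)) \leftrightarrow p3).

\text{True}

p2 \leftrightarrow p5 = \text{False} \leftrightarrow \text{True} = \text{False}
p5 \oplus (p2 \leftrightarrow p5) = \text{True} \oplus \text{False} = \text{True}
(p5 \oplus (p2 \leftrightarrow p5)) \leftrightarrow p3 = \text{True} \leftrightarrow \text{False} = \text{False}
p5 \lor p2 = \text{True} \lor \text{False} = \text{True}
p2 \oplus p5 = \text{False} \oplus \text{True} = \text{True}
(p5 \lor p2) \leftrightarrow (p2 \oplus p5) = \text{True} \leftrightarrow \text{True} = \text{True}
((p5 \lor p2) \leftrightarrow (p2 \oplus p5)) \lor p3 = \text{True} \lor \text{False} = \text{True}
(((p5 \lor p2) \leftrightarrow (p2 \oplus p5)) \lor p3) \to p2 = \text{True} \to \text{False} = \text{False}
((p5 \oplus (p2 \leftrightarrow p5)) \leftrightarrow p3) \leftrightarrow ((((p5 \lor p2) \leftrightarrow (p2 \oplus p5)) \lor p3) \to p2) = \text{False} \leftrightarrow \text{False} = \text{True}
p2 \oplus p3 = \text{False} \oplus \text{False} = \text{False}
(p2 \oplus p3) \oplus p5 = \text{False} \oplus \text{True} = \text{True}
((p2 \oplus p3) \oplus p5) \oplus p2 = \text{True} \oplus \text{False} = \text{True}
p3 \oplus (((p2 \oplus p3) \oplus p5) \oplus p2) = \text{False} \oplus \text{True} = \text{True}
(p3 \oplus (((p2 \oplus p3) \oplus p5) \oplus p2)) \leftrightarrow p3 = \text{True} \leftrightarrow \text{False} = \text{False}
(((p5 \oplus (p2 \leftrightarrow p5)) \leftrightarrow p3) \leftrightarrow ((((p5 \lor p2) \leftrightarrow (p2 \oplus p5)) \lor p3) \to p2)) \oplus ((p3 \oplus (((p2 \oplus p3) \oplus p5) \oplus p2)) \leftrightarrow p3) = \text{True} \oplus \text{False} = \text{True}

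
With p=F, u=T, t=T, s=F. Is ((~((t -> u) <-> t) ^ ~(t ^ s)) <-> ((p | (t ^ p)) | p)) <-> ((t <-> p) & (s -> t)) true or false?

T

t -> u = T -> T = T
(t -> u) <-> t = T <-> T = T
~((t -> u) <-> t) = ~T = F
t ^ s = T ^ F = T
~(t ^ s) = ~T = F
~((t -> u) <-> t) ^ ~(t ^ s) = F ^ F = F
t ^ p = T ^ F = T
p | (t ^ p) = F | T = T
(p | (t ^ p)) | p = T | F = T
(~((t -> u) <-> t) ^ ~(t ^ s)) <-> ((p | (t ^ p)) | p) = F <-> T = F
t <-> p = T <-> F = F
s -> t = F -> T = T
(t <-> p) & (s -> t) = F & T = F
((~((t -> u) <-> t) ^ ~(t ^ s)) <-> ((p | (t ^ p)) | p)) <-> ((t <-> p) & (s -> t)) = F <-> F = T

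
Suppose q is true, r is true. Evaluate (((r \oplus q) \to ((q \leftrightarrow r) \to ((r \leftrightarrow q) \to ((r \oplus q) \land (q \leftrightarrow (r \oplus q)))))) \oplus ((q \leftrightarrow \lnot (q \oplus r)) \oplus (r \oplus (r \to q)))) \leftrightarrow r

r \oplus q = T \oplus T = F
q \leftrightarrow r = T \leftrightarrow T = T
r \leftrightarrow q = T \leftrightarrow T = T
r \oplus q = T \oplus T = F
r \oplus q = T \oplus T = F
q \leftrightarrow (r \oplus q) = T \leftrightarrow F = F
(r \oplus q) \land (q \leftrightarrow (r \oplus q)) = F \land F = F
(r \leftrightarrow q) \to ((r \oplus q) \land (q \leftrightarrow (r \oplus q))) = T \to F = F
(q \leftrightarrow r) \to ((r \leftrightarrow q) \to ((r \oplus q) \land (q \leftrightarrow (r \oplus q)))) = T \to F = F
(r \oplus q) \to ((q \leftrightarrow r) \to ((r \leftrightarrow q) \to ((r \oplus q) \land (q \leftrightarrow (r \oplus q))))) = F \to F = T
q \oplus r = T \oplus T = F
\lnot (q \oplus r) = \lnot F = T
q \leftrightarrow \lnot (q \oplus r) = T \leftrightarrow T = T
r \to q = T \to T = T
r \oplus (r \to q) = T \oplus T = F
(q \leftrightarrow \lnot (q \oplus r)) \oplus (r \oplus (r \to q)) = T \oplus F = T
((r \oplus q) \to ((q \leftrightarrow r) \to ((r \leftrightarrow q) \to ((r \oplus q) \land (q \leftrightarrow (r \oplus q)))))) \oplus ((q \leftrightarrow \lnot (q \oplus r)) \oplus (r \oplus (r \to q))) = T \oplus T = F
(((r \oplus q) \to ((q \leftrightarrow r) \to ((r \leftrightarrow q) \to ((r \oplus q) \land (q \leftrightarrow (r \oplus q)))))) \oplus ((q \leftrightarrow \lnot (q \oplus r)) \oplus (r \oplus (r \to q)))) \leftrightarrow r = F \leftrightarrow T = F

F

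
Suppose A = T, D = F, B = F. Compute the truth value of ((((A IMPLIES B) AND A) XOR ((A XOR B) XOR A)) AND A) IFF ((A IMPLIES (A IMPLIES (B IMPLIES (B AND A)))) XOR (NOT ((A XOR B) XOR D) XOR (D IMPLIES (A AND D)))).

A IMPLIES B = T IMPLIES F = F
(A IMPLIES B) AND A = F AND T = F
A XOR B = T XOR F = T
(A XOR B) XOR A = T XOR T = F
((A IMPLIES B) AND A) XOR ((A XOR B) XOR A) = F XOR F = F
(((A IMPLIES B) AND A) XOR ((A XOR B) XOR A)) AND A = F AND T = F
B AND A = F AND T = F
B IMPLIES (B AND A) = F IMPLIES F = T
A IMPLIES (B IMPLIES (B AND A)) = T IMPLIES T = T
A IMPLIES (A IMPLIES (B IMPLIES (B AND A))) = T IMPLIES T = T
A XOR B = T XOR F = T
(A XOR B) XOR D = T XOR F = T
NOT ((A XOR B) XOR D) = NOT T = F
A AND D = T AND F = F
D IMPLIES (A AND D) = F IMPLIES F = T
NOT ((A XOR B) XOR D) XOR (D IMPLIES (A AND D)) = F XOR T = T
(A IMPLIES (A IMPLIES (B IMPLIES (B AND A)))) XOR (NOT ((A XOR B) XOR D) XOR (D IMPLIES (A AND D))) = T XOR T = F
((((A IMPLIES B) AND A) XOR ((A XOR B) XOR A)) AND A) IFF ((A IMPLIES (A IMPLIES (B IMPLIES (B AND A)))) XOR (NOT ((A XOR B) XOR D) XOR (D IMPLIES (A AND D)))) = F IFF F = T

T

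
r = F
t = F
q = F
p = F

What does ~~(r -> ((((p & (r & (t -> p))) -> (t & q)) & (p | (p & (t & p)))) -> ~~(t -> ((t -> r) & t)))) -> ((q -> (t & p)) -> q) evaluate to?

Substituting r=F, t=F, q=F, p=F:
t -> p = F -> F = T
r & (t -> p) = F & T = F
p & (r & (t -> p)) = F & F = F
t & q = F & F = F
(p & (r & (t -> p))) -> (t & q) = F -> F = T
t & p = F & F = F
p & (t & p) = F & F = F
p | (p & (t & p)) = F | F = F
((p & (r & (t -> p))) -> (t & q)) & (p | (p & (t & p))) = T & F = F
t -> r = F -> F = T
(t -> r) & t = T & F = F
t -> ((t -> r) & t) = F -> F = T
~(t -> ((t -> r) & t)) = ~T = F
~~(t -> ((t -> r) & t)) = ~F = T
(((p & (r & (t -> p))) -> (t & q)) & (p | (p & (t & p)))) -> ~~(t -> ((t -> r) & t)) = F -> T = T
r -> ((((p & (r & (t -> p))) -> (t & q)) & (p | (p & (t & p)))) -> ~~(t -> ((t -> r) & t))) = F -> T = T
~(r -> ((((p & (r & (t -> p))) -> (t & q)) & (p | (p & (t & p)))) -> ~~(t -> ((t -> r) & t)))) = ~T = F
~~(r -> ((((p & (r & (t -> p))) -> (t & q)) & (p | (p & (t & p)))) -> ~~(t -> ((t -> r) & t)))) = ~F = T
t & p = F & F = F
q -> (t & p) = F -> F = T
(q -> (t & p)) -> q = T -> F = F
~~(r -> ((((p & (r & (t -> p))) -> (t & q)) & (p | (p & (t & p)))) -> ~~(t -> ((t -> r) & t)))) -> ((q -> (t & p)) -> q) = T -> F = F

F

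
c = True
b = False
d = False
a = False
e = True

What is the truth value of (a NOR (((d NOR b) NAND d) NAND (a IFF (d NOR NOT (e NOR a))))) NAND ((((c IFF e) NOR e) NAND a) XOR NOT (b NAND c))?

False

Substituting c=True, b=False, d=False, a=False, e=True:
d NOR b = False NOR False = True
(d NOR b) NAND d = True NAND False = True
e NOR a = True NOR False = False
NOT (e NOR a) = NOT False = True
d NOR NOT (e NOR a) = False NOR True = False
a IFF (d NOR NOT (e NOR a)) = False IFF False = True
((d NOR b) NAND d) NAND (a IFF (d NOR NOT (e NOR a))) = True NAND True = False
a NOR (((d NOR b) NAND d) NAND (a IFF (d NOR NOT (e NOR a)))) = False NOR False = True
c IFF e = True IFF True = True
(c IFF e) NOR e = True NOR True = False
((c IFF e) NOR e) NAND a = False NAND False = True
b NAND c = False NAND True = True
NOT (b NAND c) = NOT True = False
(((c IFF e) NOR e) NAND a) XOR NOT (b NAND c) = True XOR False = True
(a NOR (((d NOR b) NAND d) NAND (a IFF (d NOR NOT (e NOR a))))) NAND ((((c IFF e) NOR e) NAND a) XOR NOT (b NAND c)) = True NAND True = False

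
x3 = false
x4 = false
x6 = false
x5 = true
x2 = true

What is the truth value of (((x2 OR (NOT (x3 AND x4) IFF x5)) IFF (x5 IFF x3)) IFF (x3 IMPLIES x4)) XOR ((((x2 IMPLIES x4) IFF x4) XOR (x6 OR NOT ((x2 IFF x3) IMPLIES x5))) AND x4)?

x3 AND x4 = false AND false = false
NOT (x3 AND x4) = NOT false = true
NOT (x3 AND x4) IFF x5 = true IFF true = true
x2 OR (NOT (x3 AND x4) IFF x5) = true OR true = true
x5 IFF x3 = true IFF false = false
(x2 OR (NOT (x3 AND x4) IFF x5)) IFF (x5 IFF x3) = true IFF false = false
x3 IMPLIES x4 = false IMPLIES false = true
((x2 OR (NOT (x3 AND x4) IFF x5)) IFF (x5 IFF x3)) IFF (x3 IMPLIES x4) = false IFF true = false
x2 IMPLIES x4 = true IMPLIES false = false
(x2 IMPLIES x4) IFF x4 = false IFF false = true
x2 IFF x3 = true IFF false = false
(x2 IFF x3) IMPLIES x5 = false IMPLIES true = true
NOT ((x2 IFF x3) IMPLIES x5) = NOT true = false
x6 OR NOT ((x2 IFF x3) IMPLIES x5) = false OR false = false
((x2 IMPLIES x4) IFF x4) XOR (x6 OR NOT ((x2 IFF x3) IMPLIES x5)) = true XOR false = true
(((x2 IMPLIES x4) IFF x4) XOR (x6 OR NOT ((x2 IFF x3) IMPLIES x5))) AND x4 = true AND false = false
(((x2 OR (NOT (x3 AND x4) IFF x5)) IFF (x5 IFF x3)) IFF (x3 IMPLIES x4)) XOR ((((x2 IMPLIES x4) IFF x4) XOR (x6 OR NOT ((x2 IFF x3) IMPLIES x5))) AND x4) = false XOR false = false

false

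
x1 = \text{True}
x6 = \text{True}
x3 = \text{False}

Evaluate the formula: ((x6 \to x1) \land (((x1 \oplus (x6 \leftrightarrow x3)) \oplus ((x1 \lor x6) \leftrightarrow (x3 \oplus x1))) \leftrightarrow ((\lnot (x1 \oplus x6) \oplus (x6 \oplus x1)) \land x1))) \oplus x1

x6 \to x1 = \text{True} \to \text{True} = \text{True}
x6 \leftrightarrow x3 = \text{True} \leftrightarrow \text{False} = \text{False}
x1 \oplus (x6 \leftrightarrow x3) = \text{True} \oplus \text{False} = \text{True}
x1 \lor x6 = \text{True} \lor \text{True} = \text{True}
x3 \oplus x1 = \text{False} \oplus \text{True} = \text{True}
(x1 \lor x6) \leftrightarrow (x3 \oplus x1) = \text{True} \leftrightarrow \text{True} = \text{True}
(x1 \oplus (x6 \leftrightarrow x3)) \oplus ((x1 \lor x6) \leftrightarrow (x3 \oplus x1)) = \text{True} \oplus \text{True} = \text{False}
x1 \oplus x6 = \text{True} \oplus \text{True} = \text{False}
\lnot (x1 \oplus x6) = \lnot \text{False} = \text{True}
x6 \oplus x1 = \text{True} \oplus \text{True} = \text{False}
\lnot (x1 \oplus x6) \oplus (x6 \oplus x1) = \text{True} \oplus \text{False} = \text{True}
(\lnot (x1 \oplus x6) \oplus (x6 \oplus x1)) \land x1 = \text{True} \land \text{True} = \text{True}
((x1 \oplus (x6 \leftrightarrow x3)) \oplus ((x1 \lor x6) \leftrightarrow (x3 \oplus x1))) \leftrightarrow ((\lnot (x1 \oplus x6) \oplus (x6 \oplus x1)) \land x1) = \text{False} \leftrightarrow \text{True} = \text{False}
(x6 \to x1) \land (((x1 \oplus (x6 \leftrightarrow x3)) \oplus ((x1 \lor x6) \leftrightarrow (x3 \oplus x1))) \leftrightarrow ((\lnot (x1 \oplus x6) \oplus (x6 \oplus x1)) \land x1)) = \text{True} \land \text{False} = \text{False}
((x6 \to x1) \land (((x1 \oplus (x6 \leftrightarrow x3)) \oplus ((x1 \lor x6) \leftrightarrow (x3 \oplus x1))) \leftrightarrow ((\lnot (x1 \oplus x6) \oplus (x6 \oplus x1)) \land x1))) \oplus x1 = \text{False} \oplus \text{True} = \text{True}

\text{True}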